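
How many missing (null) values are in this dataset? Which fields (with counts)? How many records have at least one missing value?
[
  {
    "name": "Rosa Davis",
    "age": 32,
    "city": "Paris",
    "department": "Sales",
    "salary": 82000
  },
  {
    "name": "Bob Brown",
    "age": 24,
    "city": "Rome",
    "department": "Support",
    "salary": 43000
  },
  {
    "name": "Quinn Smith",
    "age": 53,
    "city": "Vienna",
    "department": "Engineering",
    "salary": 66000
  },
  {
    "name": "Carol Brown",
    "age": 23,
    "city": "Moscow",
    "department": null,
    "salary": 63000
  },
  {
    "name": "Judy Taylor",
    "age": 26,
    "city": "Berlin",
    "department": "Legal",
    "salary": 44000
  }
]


Checking for missing (null) values in 5 records:

  Rosa Davis: complete
  Bob Brown: complete
  Quinn Smith: complete
  Carol Brown: department
  Judy Taylor: complete

Per field:
  name: 0 missing
  age: 0 missing
  city: 0 missing
  department: 1 missing
  salary: 0 missing

Total missing values: 1
Records with any missing: 1

1 missing values (department: 1); 1 incomplete records


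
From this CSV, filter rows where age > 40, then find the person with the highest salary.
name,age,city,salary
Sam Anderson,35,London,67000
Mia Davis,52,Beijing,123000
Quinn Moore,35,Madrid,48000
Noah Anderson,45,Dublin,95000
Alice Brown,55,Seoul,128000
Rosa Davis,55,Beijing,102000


Filter: age > 40
Sort by: salary (descending)

Filtered records (4):
  Alice Brown, age 55, salary $128000
  Mia Davis, age 52, salary $123000
  Rosa Davis, age 55, salary $102000
  Noah Anderson, age 45, salary $95000

Highest salary: Alice Brown ($128000)

Alice Brown


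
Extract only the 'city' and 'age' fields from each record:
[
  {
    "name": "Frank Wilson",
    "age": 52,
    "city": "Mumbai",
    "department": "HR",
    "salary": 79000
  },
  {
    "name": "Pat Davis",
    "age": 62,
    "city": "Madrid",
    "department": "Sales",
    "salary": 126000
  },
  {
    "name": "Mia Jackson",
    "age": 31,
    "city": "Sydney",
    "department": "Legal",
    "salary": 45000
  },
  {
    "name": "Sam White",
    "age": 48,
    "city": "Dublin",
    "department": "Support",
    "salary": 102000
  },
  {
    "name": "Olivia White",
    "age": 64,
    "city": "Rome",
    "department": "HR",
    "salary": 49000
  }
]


Original: 5 records with fields: name, age, city, department, salary
Keep: ['city', 'age']
Drop: ['name', 'department', 'salary']
Result: 5 records, 2 fields each

[
  {
    "city": "Mumbai",
    "age": 52
  },
  {
    "city": "Madrid",
    "age": 62
  },
  {
    "city": "Sydney",
    "age": 31
  },
  {
    "city": "Dublin",
    "age": 48
  },
  {
    "city": "Rome",
    "age": 64
  }
]


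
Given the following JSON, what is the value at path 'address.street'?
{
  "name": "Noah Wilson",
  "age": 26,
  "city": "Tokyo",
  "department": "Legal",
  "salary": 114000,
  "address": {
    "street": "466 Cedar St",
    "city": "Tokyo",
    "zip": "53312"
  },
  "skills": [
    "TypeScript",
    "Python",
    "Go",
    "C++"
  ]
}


Query: address.street
Path: address -> street
Value: 466 Cedar St

466 Cedar St


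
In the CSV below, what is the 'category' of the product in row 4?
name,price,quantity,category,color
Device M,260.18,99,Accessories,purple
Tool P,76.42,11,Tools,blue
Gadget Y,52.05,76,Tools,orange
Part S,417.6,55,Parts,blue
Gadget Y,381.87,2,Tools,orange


Query: Row 4 ('Part S'), column 'category'
Value: Parts

Parts


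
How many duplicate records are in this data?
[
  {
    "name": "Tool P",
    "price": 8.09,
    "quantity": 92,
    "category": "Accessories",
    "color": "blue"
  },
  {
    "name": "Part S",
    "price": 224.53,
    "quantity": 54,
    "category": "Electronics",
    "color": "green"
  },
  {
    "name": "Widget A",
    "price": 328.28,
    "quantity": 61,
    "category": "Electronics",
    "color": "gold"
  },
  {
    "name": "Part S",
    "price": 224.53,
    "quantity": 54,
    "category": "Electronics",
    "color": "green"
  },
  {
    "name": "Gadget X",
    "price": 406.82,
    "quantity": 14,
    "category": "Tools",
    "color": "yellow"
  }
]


Checking 5 records for duplicates:

  Row 1: Tool P ($8.09, qty 92)
  Row 2: Part S ($224.53, qty 54)
  Row 3: Widget A ($328.28, qty 61)
  Row 4: Part S ($224.53, qty 54) <-- DUPLICATE
  Row 5: Gadget X ($406.82, qty 14)

Duplicates found: 1
Unique records: 4

1 duplicates, 4 unique


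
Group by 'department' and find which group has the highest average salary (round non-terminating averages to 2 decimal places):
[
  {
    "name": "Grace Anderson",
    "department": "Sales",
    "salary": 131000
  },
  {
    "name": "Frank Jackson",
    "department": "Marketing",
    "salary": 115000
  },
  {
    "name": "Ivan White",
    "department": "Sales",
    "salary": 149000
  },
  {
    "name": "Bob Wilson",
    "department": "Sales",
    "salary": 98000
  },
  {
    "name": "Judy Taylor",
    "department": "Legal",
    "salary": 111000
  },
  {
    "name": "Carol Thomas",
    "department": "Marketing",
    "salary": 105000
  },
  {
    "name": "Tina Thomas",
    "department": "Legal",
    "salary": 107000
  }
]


Group by: department

Groups:
  Legal: 2 people, avg salary = 218000/2 = $109000
  Marketing: 2 people, avg salary = 220000/2 = $110000
  Sales: 3 people, avg salary = 378000/3 = $126000

Highest average salary: Sales ($126000)

Sales ($126000)


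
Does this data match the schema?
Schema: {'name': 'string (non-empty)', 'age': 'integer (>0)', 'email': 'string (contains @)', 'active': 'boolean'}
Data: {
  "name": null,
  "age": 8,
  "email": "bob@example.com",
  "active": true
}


Validating each field against schema:
  name: FAIL (null is not a string)
  age: OK (positive integer)
  email: OK (string with @)
  active: OK (boolean)

Result: INVALID (1 error: name)

INVALID (1 error: name)


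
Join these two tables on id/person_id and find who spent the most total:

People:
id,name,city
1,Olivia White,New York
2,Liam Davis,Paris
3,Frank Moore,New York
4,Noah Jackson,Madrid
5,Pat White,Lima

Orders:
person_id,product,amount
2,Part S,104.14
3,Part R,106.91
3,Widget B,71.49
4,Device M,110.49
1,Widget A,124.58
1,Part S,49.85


Join on: people.id = orders.person_id

Joined rows:
  Liam Davis (Paris) bought Part S for $104.14
  Frank Moore (New York) bought Part R for $106.91
  Frank Moore (New York) bought Widget B for $71.49
  Noah Jackson (Madrid) bought Device M for $110.49
  Olivia White (New York) bought Widget A for $124.58
  Olivia White (New York) bought Part S for $49.85

Total per person:
  Frank Moore: $178.40
  Olivia White: $174.43
  Noah Jackson: $110.49
  Liam Davis: $104.14

Top spender: Frank Moore ($178.40)

Frank Moore ($178.40)


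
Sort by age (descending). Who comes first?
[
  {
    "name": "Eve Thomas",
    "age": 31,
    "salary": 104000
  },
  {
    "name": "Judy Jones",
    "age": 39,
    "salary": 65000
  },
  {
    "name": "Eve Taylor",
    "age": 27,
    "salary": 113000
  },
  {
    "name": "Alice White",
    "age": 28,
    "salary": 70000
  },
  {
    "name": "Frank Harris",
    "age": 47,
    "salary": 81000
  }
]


Sort by: age (descending)

Sorted order:
  1. Frank Harris (age = 47)
  2. Judy Jones (age = 39)
  3. Eve Thomas (age = 31)
  4. Alice White (age = 28)
  5. Eve Taylor (age = 27)

First: Frank Harris

Frank Harris


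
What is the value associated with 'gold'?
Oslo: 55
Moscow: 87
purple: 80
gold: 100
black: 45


Looking up key 'gold'
Value: 100

100


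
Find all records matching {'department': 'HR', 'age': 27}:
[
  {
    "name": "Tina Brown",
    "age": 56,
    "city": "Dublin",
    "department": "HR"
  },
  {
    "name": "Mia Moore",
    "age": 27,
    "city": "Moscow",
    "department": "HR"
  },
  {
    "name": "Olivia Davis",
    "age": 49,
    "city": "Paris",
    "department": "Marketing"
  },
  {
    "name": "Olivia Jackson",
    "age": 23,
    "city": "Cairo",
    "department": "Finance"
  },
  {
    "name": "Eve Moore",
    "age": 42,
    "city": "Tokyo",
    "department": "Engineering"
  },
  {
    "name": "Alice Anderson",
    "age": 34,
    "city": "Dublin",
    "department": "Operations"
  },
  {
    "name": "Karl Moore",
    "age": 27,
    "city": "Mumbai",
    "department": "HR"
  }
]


Search criteria: {'department': 'HR', 'age': 27}

Checking 7 records:
  Tina Brown: {department: HR, age: 56}
  Mia Moore: {department: HR, age: 27} <-- MATCH
  Olivia Davis: {department: Marketing, age: 49}
  Olivia Jackson: {department: Finance, age: 23}
  Eve Moore: {department: Engineering, age: 42}
  Alice Anderson: {department: Operations, age: 34}
  Karl Moore: {department: HR, age: 27} <-- MATCH

Matches: ["Mia Moore", "Karl Moore"]

["Mia Moore", "Karl Moore"]


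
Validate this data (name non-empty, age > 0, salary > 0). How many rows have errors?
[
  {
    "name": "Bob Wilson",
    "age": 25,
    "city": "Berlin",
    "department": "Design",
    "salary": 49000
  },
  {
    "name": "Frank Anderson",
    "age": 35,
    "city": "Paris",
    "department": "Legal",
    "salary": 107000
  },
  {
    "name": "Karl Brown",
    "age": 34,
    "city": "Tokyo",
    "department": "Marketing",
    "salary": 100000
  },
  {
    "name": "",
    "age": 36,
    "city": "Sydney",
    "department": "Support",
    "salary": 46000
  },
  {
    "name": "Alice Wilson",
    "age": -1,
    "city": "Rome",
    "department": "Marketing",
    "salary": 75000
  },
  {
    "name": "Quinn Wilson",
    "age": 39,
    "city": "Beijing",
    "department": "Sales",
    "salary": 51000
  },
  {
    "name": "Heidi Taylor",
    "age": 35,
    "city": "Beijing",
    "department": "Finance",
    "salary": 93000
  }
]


Validating 7 records:
Rules: name non-empty, age > 0, salary > 0

  Row 1 (Bob Wilson): OK
  Row 2 (Frank Anderson): OK
  Row 3 (Karl Brown): OK
  Row 4 (???): empty name
  Row 5 (Alice Wilson): negative age: -1
  Row 6 (Quinn Wilson): OK
  Row 7 (Heidi Taylor): OK

Total errors: 2

2 errors


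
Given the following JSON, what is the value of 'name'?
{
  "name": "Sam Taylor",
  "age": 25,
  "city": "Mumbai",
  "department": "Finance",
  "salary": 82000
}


Looking up field 'name'
Value: Sam Taylor

Sam Taylor


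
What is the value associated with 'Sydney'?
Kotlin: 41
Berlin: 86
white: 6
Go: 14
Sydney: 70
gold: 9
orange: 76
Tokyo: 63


Looking up key 'Sydney'
Value: 70

70


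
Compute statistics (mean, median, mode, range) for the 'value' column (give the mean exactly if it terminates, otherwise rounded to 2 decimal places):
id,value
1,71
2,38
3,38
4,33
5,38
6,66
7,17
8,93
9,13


Data: [71, 38, 38, 33, 38, 66, 17, 93, 13]
Count: 9
Sum: 407
Mean: 407/9 ≈ 45.22 (rounded to 2 decimal places)
Sorted: [13, 17, 33, 38, 38, 38, 66, 71, 93]
Median: 38.0
Mode: 38 (3 times)
Range: 93 - 13 = 80
Min: 13, Max: 93

mean≈45.22, median=38.0, mode=38, range=80


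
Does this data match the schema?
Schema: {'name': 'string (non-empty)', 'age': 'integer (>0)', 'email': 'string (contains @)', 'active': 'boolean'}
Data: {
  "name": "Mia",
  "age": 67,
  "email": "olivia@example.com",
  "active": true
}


Validating each field against schema:
  name: OK (non-empty string)
  age: OK (positive integer)
  email: OK (string with @)
  active: OK (boolean)

Result: VALID

VALID


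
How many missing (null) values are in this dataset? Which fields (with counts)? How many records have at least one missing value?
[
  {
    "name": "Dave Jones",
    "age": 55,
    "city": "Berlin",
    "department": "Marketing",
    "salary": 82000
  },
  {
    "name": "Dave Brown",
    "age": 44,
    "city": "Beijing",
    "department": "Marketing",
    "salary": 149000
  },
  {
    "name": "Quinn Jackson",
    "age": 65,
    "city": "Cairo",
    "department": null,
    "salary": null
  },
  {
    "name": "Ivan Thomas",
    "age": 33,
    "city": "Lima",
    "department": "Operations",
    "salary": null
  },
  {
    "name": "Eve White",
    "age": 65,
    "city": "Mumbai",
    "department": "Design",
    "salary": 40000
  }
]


Checking for missing (null) values in 5 records:

  Dave Jones: complete
  Dave Brown: complete
  Quinn Jackson: department, salary
  Ivan Thomas: salary
  Eve White: complete

Per field:
  name: 0 missing
  age: 0 missing
  city: 0 missing
  department: 1 missing
  salary: 2 missing

Total missing values: 3
Records with any missing: 2

3 missing values (department: 1, salary: 2); 2 incomplete records


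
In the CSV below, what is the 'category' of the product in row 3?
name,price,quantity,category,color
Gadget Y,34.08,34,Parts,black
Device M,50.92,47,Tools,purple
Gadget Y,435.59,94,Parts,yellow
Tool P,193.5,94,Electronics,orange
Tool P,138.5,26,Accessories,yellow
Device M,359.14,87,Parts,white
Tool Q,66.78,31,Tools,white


Query: Row 3 ('Gadget Y'), column 'category'
Value: Parts

Parts


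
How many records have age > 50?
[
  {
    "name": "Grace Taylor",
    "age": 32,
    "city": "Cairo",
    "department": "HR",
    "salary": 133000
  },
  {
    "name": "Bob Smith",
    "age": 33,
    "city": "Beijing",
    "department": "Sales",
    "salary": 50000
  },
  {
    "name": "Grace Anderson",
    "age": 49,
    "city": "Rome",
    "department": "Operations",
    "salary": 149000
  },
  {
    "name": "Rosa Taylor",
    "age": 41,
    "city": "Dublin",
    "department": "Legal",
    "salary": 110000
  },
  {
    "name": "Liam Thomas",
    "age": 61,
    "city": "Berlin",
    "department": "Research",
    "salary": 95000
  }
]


Data: 5 records
Condition: age > 50

Checking each record:
  Grace Taylor: 32
  Bob Smith: 33
  Grace Anderson: 49
  Rosa Taylor: 41
  Liam Thomas: 61 MATCH

Count: 1

1


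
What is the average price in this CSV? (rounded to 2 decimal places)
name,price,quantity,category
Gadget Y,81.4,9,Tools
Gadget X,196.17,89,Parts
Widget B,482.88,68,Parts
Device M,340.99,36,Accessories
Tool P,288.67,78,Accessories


Computing average price:
Values: [81.4, 196.17, 482.88, 340.99, 288.67]
Sum = 1390.11
Count = 5
Average = 1390.11/5 = 278.022 exactly -> 278.02 (rounded half-up to 2 decimal places)

278.02


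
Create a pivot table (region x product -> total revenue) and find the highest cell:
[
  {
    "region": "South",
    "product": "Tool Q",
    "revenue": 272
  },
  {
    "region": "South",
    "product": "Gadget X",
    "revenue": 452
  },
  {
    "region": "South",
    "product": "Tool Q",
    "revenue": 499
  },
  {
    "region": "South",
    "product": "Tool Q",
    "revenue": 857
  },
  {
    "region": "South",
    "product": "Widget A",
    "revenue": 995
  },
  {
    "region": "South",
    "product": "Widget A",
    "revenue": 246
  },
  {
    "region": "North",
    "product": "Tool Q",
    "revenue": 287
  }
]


Pivot: region (rows) x product (columns) -> total revenue

     Gadget X      Tool Q        Widget A    
North            0           287             0  
South          452          1628          1241  

Highest: South / Tool Q = $1628

South / Tool Q = $1628


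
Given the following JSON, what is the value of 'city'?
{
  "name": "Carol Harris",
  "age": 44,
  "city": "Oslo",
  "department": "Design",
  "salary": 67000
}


Looking up field 'city'
Value: Oslo

Oslo


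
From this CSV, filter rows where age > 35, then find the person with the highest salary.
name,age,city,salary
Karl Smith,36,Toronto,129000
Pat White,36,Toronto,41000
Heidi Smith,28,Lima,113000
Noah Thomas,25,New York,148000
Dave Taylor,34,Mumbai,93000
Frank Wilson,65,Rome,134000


Filter: age > 35
Sort by: salary (descending)

Filtered records (3):
  Frank Wilson, age 65, salary $134000
  Karl Smith, age 36, salary $129000
  Pat White, age 36, salary $41000

Highest salary: Frank Wilson ($134000)

Frank Wilson


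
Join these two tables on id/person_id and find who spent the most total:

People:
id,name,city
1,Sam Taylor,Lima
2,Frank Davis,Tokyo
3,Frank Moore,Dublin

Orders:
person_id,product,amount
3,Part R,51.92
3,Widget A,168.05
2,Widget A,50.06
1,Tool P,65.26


Join on: people.id = orders.person_id

Joined rows:
  Frank Moore (Dublin) bought Part R for $51.92
  Frank Moore (Dublin) bought Widget A for $168.05
  Frank Davis (Tokyo) bought Widget A for $50.06
  Sam Taylor (Lima) bought Tool P for $65.26

Total per person:
  Frank Moore: $219.97
  Sam Taylor: $65.26
  Frank Davis: $50.06

Top spender: Frank Moore ($219.97)

Frank Moore ($219.97)


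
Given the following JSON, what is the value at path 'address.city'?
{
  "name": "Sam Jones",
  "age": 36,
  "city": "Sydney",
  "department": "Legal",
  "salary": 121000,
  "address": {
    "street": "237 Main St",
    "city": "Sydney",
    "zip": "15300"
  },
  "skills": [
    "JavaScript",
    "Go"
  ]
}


Query: address.city
Path: address -> city
Value: Sydney

Sydney


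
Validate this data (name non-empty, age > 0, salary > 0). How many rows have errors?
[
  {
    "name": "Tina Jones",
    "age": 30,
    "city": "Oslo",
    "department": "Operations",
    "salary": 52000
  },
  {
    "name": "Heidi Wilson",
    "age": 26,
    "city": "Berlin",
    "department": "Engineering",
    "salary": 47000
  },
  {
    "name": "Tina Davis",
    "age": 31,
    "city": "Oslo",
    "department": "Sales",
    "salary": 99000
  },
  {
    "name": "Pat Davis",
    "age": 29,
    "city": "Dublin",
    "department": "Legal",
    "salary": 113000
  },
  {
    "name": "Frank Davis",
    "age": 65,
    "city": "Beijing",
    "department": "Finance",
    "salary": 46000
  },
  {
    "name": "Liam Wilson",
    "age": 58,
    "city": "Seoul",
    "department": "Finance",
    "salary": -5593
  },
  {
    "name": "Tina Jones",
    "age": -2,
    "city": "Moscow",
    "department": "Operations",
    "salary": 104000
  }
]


Validating 7 records:
Rules: name non-empty, age > 0, salary > 0

  Row 1 (Tina Jones): OK
  Row 2 (Heidi Wilson): OK
  Row 3 (Tina Davis): OK
  Row 4 (Pat Davis): OK
  Row 5 (Frank Davis): OK
  Row 6 (Liam Wilson): negative salary: -5593
  Row 7 (Tina Jones): negative age: -2

Total errors: 2

2 errors


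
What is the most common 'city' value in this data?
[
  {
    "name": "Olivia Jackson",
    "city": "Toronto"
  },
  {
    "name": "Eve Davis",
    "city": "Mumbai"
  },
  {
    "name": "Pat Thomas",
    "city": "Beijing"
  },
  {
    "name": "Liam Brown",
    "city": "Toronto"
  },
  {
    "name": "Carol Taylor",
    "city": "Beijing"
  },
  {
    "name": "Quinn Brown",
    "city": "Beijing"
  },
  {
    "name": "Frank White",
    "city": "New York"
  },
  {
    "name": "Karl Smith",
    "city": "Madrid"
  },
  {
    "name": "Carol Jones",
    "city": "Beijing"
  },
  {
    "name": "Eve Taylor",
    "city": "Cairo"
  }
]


Counting 'city' values across 10 records:

  Beijing: 4 ####
  Toronto: 2 ##
  Mumbai: 1 #
  New York: 1 #
  Madrid: 1 #
  Cairo: 1 #

Most common: Beijing (4 times)

Beijing (4 times)


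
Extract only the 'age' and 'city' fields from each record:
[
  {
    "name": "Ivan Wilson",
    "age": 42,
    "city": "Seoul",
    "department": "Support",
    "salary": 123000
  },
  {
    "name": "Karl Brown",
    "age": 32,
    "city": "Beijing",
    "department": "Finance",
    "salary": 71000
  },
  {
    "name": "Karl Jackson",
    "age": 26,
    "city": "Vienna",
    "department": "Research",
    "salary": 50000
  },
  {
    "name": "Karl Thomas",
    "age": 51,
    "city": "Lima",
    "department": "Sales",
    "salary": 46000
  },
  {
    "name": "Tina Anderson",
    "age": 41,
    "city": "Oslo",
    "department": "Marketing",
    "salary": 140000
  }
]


Original: 5 records with fields: name, age, city, department, salary
Keep: ['age', 'city']
Drop: ['name', 'department', 'salary']
Result: 5 records, 2 fields each

[
  {
    "age": 42,
    "city": "Seoul"
  },
  {
    "age": 32,
    "city": "Beijing"
  },
  {
    "age": 26,
    "city": "Vienna"
  },
  {
    "age": 51,
    "city": "Lima"
  },
  {
    "age": 41,
    "city": "Oslo"
  }
]


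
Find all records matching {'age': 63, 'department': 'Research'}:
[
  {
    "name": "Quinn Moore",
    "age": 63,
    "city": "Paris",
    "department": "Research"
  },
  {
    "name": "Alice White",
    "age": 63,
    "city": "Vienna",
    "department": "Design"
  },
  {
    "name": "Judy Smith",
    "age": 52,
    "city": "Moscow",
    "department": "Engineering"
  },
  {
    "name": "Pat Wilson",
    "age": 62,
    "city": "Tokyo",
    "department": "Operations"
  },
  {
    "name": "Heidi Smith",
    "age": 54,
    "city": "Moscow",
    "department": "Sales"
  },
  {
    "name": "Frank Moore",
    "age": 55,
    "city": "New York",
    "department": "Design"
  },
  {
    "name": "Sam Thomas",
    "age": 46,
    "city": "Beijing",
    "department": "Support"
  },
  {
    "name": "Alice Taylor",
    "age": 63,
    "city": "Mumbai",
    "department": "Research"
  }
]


Search criteria: {'age': 63, 'department': 'Research'}

Checking 8 records:
  Quinn Moore: {age: 63, department: Research} <-- MATCH
  Alice White: {age: 63, department: Design}
  Judy Smith: {age: 52, department: Engineering}
  Pat Wilson: {age: 62, department: Operations}
  Heidi Smith: {age: 54, department: Sales}
  Frank Moore: {age: 55, department: Design}
  Sam Thomas: {age: 46, department: Support}
  Alice Taylor: {age: 63, department: Research} <-- MATCH

Matches: ["Quinn Moore", "Alice Taylor"]

["Quinn Moore", "Alice Taylor"]


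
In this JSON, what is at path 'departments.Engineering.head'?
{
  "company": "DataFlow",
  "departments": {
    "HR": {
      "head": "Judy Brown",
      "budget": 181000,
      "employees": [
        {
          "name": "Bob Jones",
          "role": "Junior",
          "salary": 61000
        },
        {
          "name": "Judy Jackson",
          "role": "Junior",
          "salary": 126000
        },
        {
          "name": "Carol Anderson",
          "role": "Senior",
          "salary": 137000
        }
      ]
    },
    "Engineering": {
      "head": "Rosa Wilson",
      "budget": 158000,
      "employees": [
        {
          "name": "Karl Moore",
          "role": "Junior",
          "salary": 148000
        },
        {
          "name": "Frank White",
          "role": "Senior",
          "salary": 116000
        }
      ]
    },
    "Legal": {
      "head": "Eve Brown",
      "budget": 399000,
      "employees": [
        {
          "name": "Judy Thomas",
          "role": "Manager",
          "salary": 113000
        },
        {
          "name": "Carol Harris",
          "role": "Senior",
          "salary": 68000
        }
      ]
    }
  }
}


Path: departments.Engineering.head

Navigate:
  -> departments
  -> Engineering
  -> head = 'Rosa Wilson'

Rosa Wilson


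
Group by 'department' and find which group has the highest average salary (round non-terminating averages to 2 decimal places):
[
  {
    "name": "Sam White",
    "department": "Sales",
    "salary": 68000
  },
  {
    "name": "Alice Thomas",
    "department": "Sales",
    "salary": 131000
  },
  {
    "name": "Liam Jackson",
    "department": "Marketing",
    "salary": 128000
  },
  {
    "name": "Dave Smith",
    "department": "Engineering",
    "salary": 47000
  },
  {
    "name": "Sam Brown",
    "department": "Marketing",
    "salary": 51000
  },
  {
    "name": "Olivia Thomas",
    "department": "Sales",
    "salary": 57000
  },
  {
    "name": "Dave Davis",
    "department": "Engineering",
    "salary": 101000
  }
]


Group by: department

Groups:
  Engineering: 2 people, avg salary = 148000/2 = $74000
  Marketing: 2 people, avg salary = 179000/2 = $89500
  Sales: 3 people, avg salary = 256000/3 ≈ $85333.33

Highest average salary: Marketing ($89500)

Marketing ($89500)


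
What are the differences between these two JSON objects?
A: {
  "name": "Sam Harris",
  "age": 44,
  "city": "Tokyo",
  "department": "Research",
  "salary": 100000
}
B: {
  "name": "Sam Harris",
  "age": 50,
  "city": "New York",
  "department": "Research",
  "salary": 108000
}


Comparing each field (in key order):
  name: same
  age: DIFFERENT
  city: DIFFERENT
  department: same
  salary: DIFFERENT
Differences:
  age: 44 -> 50
  city: Tokyo -> New York
  salary: 100000 -> 108000

3 field(s) changed

3 changes: age, city, salary


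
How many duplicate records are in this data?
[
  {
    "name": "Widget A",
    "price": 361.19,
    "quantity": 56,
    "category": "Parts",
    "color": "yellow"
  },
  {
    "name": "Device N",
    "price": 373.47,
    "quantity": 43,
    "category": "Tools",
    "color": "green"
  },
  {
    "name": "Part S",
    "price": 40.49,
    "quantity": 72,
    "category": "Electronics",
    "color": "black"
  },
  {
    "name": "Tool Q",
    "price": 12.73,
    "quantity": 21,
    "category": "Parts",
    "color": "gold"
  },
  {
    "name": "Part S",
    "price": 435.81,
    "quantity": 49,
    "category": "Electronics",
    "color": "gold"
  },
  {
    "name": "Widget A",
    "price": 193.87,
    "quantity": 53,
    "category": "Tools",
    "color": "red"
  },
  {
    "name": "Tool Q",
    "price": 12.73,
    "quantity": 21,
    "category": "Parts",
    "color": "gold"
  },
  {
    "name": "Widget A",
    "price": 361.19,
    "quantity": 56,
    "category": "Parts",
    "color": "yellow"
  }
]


Checking 8 records for duplicates:

  Row 1: Widget A ($361.19, qty 56)
  Row 2: Device N ($373.47, qty 43)
  Row 3: Part S ($40.49, qty 72)
  Row 4: Tool Q ($12.73, qty 21)
  Row 5: Part S ($435.81, qty 49)
  Row 6: Widget A ($193.87, qty 53)
  Row 7: Tool Q ($12.73, qty 21) <-- DUPLICATE
  Row 8: Widget A ($361.19, qty 56) <-- DUPLICATE

Duplicates found: 2
Unique records: 6

2 duplicates, 6 unique


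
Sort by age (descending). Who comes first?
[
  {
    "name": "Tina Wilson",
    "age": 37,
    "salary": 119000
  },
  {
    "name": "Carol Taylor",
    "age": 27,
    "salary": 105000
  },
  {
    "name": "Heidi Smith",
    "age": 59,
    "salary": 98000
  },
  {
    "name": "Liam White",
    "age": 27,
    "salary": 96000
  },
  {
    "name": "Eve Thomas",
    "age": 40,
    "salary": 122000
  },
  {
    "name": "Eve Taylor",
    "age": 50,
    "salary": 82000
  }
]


Sort by: age (descending)

Sorted order:
  1. Heidi Smith (age = 59)
  2. Eve Taylor (age = 50)
  3. Eve Thomas (age = 40)
  4. Tina Wilson (age = 37)
  5. Carol Taylor (age = 27)
  6. Liam White (age = 27)

First: Heidi Smith

Heidi Smith


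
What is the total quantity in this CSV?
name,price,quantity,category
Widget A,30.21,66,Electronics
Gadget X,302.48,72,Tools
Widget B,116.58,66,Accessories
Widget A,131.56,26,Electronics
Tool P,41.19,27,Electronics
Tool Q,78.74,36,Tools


Computing total quantity:
Values: [66, 72, 66, 26, 27, 36]
Sum = 293

293


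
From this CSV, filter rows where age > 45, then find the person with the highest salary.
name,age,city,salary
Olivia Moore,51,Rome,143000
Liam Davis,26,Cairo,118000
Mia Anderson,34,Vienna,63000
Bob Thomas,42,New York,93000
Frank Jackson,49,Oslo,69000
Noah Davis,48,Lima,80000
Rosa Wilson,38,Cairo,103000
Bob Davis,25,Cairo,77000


Filter: age > 45
Sort by: salary (descending)

Filtered records (3):
  Olivia Moore, age 51, salary $143000
  Noah Davis, age 48, salary $80000
  Frank Jackson, age 49, salary $69000

Highest salary: Olivia Moore ($143000)

Olivia Moore


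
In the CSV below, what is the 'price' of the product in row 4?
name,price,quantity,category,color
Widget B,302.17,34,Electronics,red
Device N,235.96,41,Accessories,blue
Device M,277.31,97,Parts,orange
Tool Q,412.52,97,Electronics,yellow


Query: Row 4 ('Tool Q'), column 'price'
Value: 412.52

412.52


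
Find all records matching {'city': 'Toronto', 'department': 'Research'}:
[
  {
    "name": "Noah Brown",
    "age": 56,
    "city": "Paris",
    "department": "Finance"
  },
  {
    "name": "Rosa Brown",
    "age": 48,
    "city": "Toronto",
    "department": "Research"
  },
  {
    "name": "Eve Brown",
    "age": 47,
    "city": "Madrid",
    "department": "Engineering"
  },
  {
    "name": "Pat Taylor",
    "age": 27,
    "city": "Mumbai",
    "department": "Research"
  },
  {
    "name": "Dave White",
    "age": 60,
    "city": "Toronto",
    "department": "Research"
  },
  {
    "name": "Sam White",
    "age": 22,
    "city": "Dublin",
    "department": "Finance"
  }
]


Search criteria: {'city': 'Toronto', 'department': 'Research'}

Checking 6 records:
  Noah Brown: {city: Paris, department: Finance}
  Rosa Brown: {city: Toronto, department: Research} <-- MATCH
  Eve Brown: {city: Madrid, department: Engineering}
  Pat Taylor: {city: Mumbai, department: Research}
  Dave White: {city: Toronto, department: Research} <-- MATCH
  Sam White: {city: Dublin, department: Finance}

Matches: ["Rosa Brown", "Dave White"]

["Rosa Brown", "Dave White"]


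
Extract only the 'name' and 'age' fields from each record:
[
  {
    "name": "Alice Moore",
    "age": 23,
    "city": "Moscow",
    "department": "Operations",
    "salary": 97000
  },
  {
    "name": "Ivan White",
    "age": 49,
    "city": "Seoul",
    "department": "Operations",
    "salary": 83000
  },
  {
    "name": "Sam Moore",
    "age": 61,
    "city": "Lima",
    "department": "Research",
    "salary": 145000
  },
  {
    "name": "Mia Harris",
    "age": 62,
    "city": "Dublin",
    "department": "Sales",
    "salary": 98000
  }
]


Original: 4 records with fields: name, age, city, department, salary
Keep: ['name', 'age']
Drop: ['city', 'department', 'salary']
Result: 4 records, 2 fields each

[
  {
    "name": "Alice Moore",
    "age": 23
  },
  {
    "name": "Ivan White",
    "age": 49
  },
  {
    "name": "Sam Moore",
    "age": 61
  },
  {
    "name": "Mia Harris",
    "age": 62
  }
]


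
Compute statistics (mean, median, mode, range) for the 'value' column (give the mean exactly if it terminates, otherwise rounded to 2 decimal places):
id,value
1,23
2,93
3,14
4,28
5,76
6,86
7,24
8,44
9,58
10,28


Data: [23, 93, 14, 28, 76, 86, 24, 44, 58, 28]
Count: 10
Sum: 474
Mean: 474/10 = 47.4
Sorted: [14, 23, 24, 28, 28, 44, 58, 76, 86, 93]
Median: 36.0
Mode: 28 (2 times)
Range: 93 - 14 = 79
Min: 14, Max: 93

mean=47.4, median=36.0, mode=28, range=79


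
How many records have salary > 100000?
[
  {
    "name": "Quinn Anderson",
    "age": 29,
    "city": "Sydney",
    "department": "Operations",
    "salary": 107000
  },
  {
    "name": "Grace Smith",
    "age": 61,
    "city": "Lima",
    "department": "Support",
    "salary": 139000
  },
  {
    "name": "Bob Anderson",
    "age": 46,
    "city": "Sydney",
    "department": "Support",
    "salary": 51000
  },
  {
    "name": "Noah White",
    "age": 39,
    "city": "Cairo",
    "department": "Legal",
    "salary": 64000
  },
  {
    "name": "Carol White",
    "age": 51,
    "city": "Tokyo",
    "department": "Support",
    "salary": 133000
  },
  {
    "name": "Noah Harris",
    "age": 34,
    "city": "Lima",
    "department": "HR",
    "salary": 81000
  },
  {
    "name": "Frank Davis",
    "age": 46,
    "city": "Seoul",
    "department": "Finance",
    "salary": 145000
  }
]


Data: 7 records
Condition: salary > 100000

Checking each record:
  Quinn Anderson: 107000 MATCH
  Grace Smith: 139000 MATCH
  Bob Anderson: 51000
  Noah White: 64000
  Carol White: 133000 MATCH
  Noah Harris: 81000
  Frank Davis: 145000 MATCH

Count: 4

4


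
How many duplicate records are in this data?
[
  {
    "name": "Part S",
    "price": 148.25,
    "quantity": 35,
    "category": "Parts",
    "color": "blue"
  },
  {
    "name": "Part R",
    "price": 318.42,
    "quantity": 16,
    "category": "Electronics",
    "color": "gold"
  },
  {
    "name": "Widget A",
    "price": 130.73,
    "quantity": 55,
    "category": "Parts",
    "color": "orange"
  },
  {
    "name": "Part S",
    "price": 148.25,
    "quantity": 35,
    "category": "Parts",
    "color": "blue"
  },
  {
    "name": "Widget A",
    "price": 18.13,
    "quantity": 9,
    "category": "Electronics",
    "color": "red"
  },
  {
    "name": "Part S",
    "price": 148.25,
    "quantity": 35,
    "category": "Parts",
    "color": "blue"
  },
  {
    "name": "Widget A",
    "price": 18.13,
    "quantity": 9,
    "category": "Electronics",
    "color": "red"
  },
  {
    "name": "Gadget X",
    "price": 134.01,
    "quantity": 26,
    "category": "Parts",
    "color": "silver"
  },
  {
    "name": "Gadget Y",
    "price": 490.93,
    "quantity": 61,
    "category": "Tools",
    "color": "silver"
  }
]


Checking 9 records for duplicates:

  Row 1: Part S ($148.25, qty 35)
  Row 2: Part R ($318.42, qty 16)
  Row 3: Widget A ($130.73, qty 55)
  Row 4: Part S ($148.25, qty 35) <-- DUPLICATE
  Row 5: Widget A ($18.13, qty 9)
  Row 6: Part S ($148.25, qty 35) <-- DUPLICATE
  Row 7: Widget A ($18.13, qty 9) <-- DUPLICATE
  Row 8: Gadget X ($134.01, qty 26)
  Row 9: Gadget Y ($490.93, qty 61)

Duplicates found: 3
Unique records: 6

3 duplicates, 6 unique


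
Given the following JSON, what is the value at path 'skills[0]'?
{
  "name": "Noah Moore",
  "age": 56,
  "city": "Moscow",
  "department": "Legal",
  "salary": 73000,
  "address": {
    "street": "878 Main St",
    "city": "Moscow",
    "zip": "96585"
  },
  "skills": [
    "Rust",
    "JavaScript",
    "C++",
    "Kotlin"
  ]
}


Query: skills[0]
Path: skills -> first element
Value: Rust

Rust


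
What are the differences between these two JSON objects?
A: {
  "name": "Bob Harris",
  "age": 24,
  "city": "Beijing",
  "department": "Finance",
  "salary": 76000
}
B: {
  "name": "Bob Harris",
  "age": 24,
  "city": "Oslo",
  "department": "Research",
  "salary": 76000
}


Comparing each field (in key order):
  name: same
  age: same
  city: DIFFERENT
  department: DIFFERENT
  salary: same
Differences:
  city: Beijing -> Oslo
  department: Finance -> Research

2 field(s) changed

2 changes: city, department


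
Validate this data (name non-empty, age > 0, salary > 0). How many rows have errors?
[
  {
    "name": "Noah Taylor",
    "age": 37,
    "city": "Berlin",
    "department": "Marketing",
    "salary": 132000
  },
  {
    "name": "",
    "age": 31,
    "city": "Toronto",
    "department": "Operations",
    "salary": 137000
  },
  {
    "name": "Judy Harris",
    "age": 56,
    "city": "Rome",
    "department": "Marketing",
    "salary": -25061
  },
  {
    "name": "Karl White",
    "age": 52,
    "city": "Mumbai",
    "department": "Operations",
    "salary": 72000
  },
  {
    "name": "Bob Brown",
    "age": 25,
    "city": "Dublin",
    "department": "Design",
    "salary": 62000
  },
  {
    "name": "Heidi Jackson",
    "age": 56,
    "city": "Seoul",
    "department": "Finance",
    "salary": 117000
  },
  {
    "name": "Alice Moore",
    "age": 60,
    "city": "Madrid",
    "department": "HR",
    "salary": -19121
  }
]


Validating 7 records:
Rules: name non-empty, age > 0, salary > 0

  Row 1 (Noah Taylor): OK
  Row 2 (???): empty name
  Row 3 (Judy Harris): negative salary: -25061
  Row 4 (Karl White): OK
  Row 5 (Bob Brown): OK
  Row 6 (Heidi Jackson): OK
  Row 7 (Alice Moore): negative salary: -19121

Total errors: 3

3 errors


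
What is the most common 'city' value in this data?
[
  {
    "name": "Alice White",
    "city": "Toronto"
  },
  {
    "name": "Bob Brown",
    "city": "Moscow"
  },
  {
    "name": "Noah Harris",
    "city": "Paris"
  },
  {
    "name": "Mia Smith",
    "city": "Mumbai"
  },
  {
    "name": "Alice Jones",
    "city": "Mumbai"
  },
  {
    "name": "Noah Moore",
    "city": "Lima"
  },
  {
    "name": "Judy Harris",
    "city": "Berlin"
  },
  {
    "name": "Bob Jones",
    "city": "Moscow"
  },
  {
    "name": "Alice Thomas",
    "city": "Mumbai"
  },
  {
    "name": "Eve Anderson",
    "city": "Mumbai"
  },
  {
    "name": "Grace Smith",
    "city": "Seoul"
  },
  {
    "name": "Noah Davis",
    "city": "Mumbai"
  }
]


Counting 'city' values across 12 records:

  Mumbai: 5 #####
  Moscow: 2 ##
  Toronto: 1 #
  Paris: 1 #
  Lima: 1 #
  Berlin: 1 #
  Seoul: 1 #

Most common: Mumbai (5 times)

Mumbai (5 times)


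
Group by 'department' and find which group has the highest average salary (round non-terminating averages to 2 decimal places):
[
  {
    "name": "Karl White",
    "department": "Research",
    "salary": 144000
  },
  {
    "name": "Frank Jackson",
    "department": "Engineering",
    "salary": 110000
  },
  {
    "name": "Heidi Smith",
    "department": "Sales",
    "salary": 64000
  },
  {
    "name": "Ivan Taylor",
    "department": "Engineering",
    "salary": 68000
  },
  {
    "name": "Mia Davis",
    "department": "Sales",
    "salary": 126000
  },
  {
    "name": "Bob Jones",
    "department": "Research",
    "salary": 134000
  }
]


Group by: department

Groups:
  Engineering: 2 people, avg salary = 178000/2 = $89000
  Research: 2 people, avg salary = 278000/2 = $139000
  Sales: 2 people, avg salary = 190000/2 = $95000

Highest average salary: Research ($139000)

Research ($139000)


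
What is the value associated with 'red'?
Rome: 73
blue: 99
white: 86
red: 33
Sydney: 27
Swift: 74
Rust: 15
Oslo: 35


Looking up key 'red'
Value: 33

33


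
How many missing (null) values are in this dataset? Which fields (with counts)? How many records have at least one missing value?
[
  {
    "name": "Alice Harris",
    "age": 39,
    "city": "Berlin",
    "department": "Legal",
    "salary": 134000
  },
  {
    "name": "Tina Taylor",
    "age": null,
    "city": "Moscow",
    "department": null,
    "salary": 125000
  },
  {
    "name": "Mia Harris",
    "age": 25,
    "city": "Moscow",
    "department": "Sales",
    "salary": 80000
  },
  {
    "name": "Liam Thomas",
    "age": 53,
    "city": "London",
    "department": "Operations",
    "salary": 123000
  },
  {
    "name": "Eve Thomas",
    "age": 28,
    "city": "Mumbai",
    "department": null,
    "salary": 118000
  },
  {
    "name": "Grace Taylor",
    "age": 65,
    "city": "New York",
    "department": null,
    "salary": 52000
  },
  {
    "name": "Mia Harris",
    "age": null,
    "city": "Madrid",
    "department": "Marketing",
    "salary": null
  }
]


Checking for missing (null) values in 7 records:

  Alice Harris: complete
  Tina Taylor: age, department
  Mia Harris: complete
  Liam Thomas: complete
  Eve Thomas: department
  Grace Taylor: department
  Mia Harris: age, salary

Per field:
  name: 0 missing
  age: 2 missing
  city: 0 missing
  department: 3 missing
  salary: 1 missing

Total missing values: 6
Records with any missing: 4

6 missing values (age: 2, department: 3, salary: 1); 4 incomplete records


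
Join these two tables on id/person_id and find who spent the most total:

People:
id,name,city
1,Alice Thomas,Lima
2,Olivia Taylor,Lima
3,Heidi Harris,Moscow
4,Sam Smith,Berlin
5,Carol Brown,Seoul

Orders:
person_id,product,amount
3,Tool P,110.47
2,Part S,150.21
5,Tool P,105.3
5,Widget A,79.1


Join on: people.id = orders.person_id

Joined rows:
  Heidi Harris (Moscow) bought Tool P for $110.47
  Olivia Taylor (Lima) bought Part S for $150.21
  Carol Brown (Seoul) bought Tool P for $105.3
  Carol Brown (Seoul) bought Widget A for $79.1

Total per person:
  Carol Brown: $184.40
  Olivia Taylor: $150.21
  Heidi Harris: $110.47

Top spender: Carol Brown ($184.40)

Carol Brown ($184.40)


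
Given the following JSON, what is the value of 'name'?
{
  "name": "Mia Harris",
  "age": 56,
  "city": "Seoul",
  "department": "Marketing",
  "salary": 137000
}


Looking up field 'name'
Value: Mia Harris

Mia Harris


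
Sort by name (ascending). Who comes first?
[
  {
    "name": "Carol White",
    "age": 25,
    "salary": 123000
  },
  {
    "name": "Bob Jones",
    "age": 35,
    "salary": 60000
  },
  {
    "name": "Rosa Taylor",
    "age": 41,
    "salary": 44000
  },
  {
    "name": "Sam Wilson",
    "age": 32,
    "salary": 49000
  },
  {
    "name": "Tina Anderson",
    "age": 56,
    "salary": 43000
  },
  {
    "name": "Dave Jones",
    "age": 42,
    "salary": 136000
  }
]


Sort by: name (ascending)

Sorted order:
  1. Bob Jones (name = Bob Jones)
  2. Carol White (name = Carol White)
  3. Dave Jones (name = Dave Jones)
  4. Rosa Taylor (name = Rosa Taylor)
  5. Sam Wilson (name = Sam Wilson)
  6. Tina Anderson (name = Tina Anderson)

First: Bob Jones

Bob Jones


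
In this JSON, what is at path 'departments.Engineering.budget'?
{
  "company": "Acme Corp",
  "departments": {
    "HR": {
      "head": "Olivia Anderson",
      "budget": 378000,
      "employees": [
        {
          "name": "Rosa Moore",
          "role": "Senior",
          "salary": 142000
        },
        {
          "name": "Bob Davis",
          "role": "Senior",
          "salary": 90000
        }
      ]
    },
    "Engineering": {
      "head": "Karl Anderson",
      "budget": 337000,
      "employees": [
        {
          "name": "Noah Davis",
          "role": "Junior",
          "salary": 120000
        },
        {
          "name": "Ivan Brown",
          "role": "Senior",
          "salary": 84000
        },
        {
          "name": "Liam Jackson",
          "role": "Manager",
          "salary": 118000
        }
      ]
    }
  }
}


Path: departments.Engineering.budget

Navigate:
  -> departments
  -> Engineering
  -> budget = 337000

337000
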